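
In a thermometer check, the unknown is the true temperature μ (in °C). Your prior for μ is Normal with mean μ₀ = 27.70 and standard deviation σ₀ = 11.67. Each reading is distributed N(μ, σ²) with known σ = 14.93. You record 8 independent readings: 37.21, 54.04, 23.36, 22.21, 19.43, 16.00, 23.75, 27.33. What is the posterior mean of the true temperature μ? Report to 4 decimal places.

27.8795

For Normal data with known variance σ², a Normal(μ₀, σ₀²) prior on μ is conjugate. Posterior precision = 1/σ₀² + n/σ²; posterior mean is the precision-weighted average of μ₀ and x̄.
Σxᵢ = 37.21 + 54.04 + 23.36 + 22.21 + 19.43 + 16.00 + 23.75 + 27.33 = 223.33, so n·x̄ = 223.33.
σ₀² = 11.67² = 136.1889, σ² = 14.93² = 222.9049; σ² + n·σ₀² = 222.9049 + 8·136.1889 = 1312.4161.
Posterior mean = (μ₀/σ₀² + n·x̄/σ²)/(1/σ₀² + n/σ²) = (σ²·μ₀ + σ₀²·n·x̄)/(σ² + n·σ₀²) = (222.9049·27.70 + 136.1889·223.33)/1312.4161 = 36589.532767/1312.4161 = 27.8795.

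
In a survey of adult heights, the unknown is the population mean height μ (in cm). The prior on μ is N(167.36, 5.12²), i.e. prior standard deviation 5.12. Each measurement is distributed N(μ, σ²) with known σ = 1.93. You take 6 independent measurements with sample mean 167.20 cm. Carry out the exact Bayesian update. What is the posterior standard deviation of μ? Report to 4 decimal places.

For Normal data with known variance σ², a Normal(μ₀, σ₀²) prior on μ is conjugate. Posterior precision = 1/σ₀² + n/σ²; posterior mean is the precision-weighted average of μ₀ and x̄.
σ₀² = 5.12² = 26.2144, σ² = 1.93² = 3.7249; σ² + n·σ₀² = 3.7249 + 6·26.2144 = 161.0113.
Posterior precision = 1/σ₀² + n/σ² = 1/26.2144 + 6/3.7249 = (σ² + n·σ₀²)/(σ₀²σ²) = 161.0113/(26.2144·3.7249); posterior variance σₙ² = σ₀²σ²/(σ² + n·σ₀²) = 26.2144·3.7249/161.0113 = 0.606454.
Posterior SD = √σₙ² = √(26.2144·3.7249/161.0113) = 0.7788.

0.7788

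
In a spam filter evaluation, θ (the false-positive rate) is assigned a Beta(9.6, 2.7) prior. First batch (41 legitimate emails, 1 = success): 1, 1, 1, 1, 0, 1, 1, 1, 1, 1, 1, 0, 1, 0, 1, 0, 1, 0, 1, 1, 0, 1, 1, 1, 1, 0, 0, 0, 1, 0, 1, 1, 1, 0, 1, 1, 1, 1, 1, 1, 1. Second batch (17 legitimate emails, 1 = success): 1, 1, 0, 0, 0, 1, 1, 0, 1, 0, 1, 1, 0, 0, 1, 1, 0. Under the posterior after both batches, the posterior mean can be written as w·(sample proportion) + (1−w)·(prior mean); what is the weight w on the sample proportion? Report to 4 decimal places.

0.8250

The Beta prior is conjugate to a Binomial/Bernoulli likelihood; the update adds successes to α and failures to β.
Total number of legitimate emails: n = 41 + 17 = 58.
Posterior mean = (α₀+k)/(α₀+β₀+n) = [n/(α₀+β₀+n)]·(k/n) + [(α₀+β₀)/(α₀+β₀+n)]·α₀/(α₀+β₀), so only n and the prior enter the weight.
The weight on the data is w = n/(α₀+β₀+n) = 58/(9.6+2.7+58) = 58/70.3 = 0.8250.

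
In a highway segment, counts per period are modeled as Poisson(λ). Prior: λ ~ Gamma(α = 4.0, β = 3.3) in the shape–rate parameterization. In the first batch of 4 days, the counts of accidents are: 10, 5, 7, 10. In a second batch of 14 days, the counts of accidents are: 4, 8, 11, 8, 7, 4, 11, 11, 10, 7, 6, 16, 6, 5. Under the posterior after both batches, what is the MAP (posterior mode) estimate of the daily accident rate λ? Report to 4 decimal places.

6.9953

With a Gamma(shape α, rate β) prior, the Poisson likelihood is conjugate: the posterior is Gamma(α + ΣXᵢ, β + n).
Batch 1: sum of counts S = 32 over n = 4 days.
After batch 1: Gamma(α+S, β+n) = Gamma(4.0+32, 3.3+4) = Gamma(36.0, 7.3).
Batch 2: sum of counts S = 114 over n = 14 days.
After batch 2: Gamma(α+S, β+n) = Gamma(36.0+114, 7.3+14) = Gamma(150.0, 21.3).
Mode of Gamma(α,β) for α≥1 is (α−1)/β = 149.0/21.3 = 6.9953.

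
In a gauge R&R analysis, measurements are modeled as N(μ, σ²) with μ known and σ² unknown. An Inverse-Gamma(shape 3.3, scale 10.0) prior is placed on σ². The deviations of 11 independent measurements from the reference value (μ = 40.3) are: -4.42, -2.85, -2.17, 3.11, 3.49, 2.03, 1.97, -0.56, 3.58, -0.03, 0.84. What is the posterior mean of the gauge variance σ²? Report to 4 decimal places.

6.1576

With known mean μ and an Inverse-Gamma(α, β) prior on σ², the Normal likelihood is conjugate: posterior is Inv-Gamma(α + n/2, β + Σ(xᵢ−μ)²/2).
Σ(xᵢ−μ)² = (-4.42)² + (-2.85)² + (-2.17)² + (3.11)² + (3.49)² + (2.03)² + (1.97)² + (-0.56)² + (3.58)² + (-0.03)² + (0.84)² = 76.0583.
Posterior: Inv-Gamma(3.3 + 11/2, 10.0 + 76.0583/2) = Inv-Gamma(8.80, 48.02915).
E[σ²|data] = β/(α−1) = 48.02915/7.80 = 6.1576.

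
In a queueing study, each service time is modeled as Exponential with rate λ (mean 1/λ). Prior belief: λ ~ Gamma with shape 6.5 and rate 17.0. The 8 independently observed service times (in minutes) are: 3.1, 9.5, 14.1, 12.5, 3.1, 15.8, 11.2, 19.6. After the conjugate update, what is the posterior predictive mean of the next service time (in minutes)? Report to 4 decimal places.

7.8444

With a Gamma(shape α, rate β) prior on the exponential rate λ, the posterior after n observations with total T = Σxᵢ is Gamma(α+n, β+T).
Sum of observations T = 88.9 minutes; n = 8.
Posterior: Gamma(6.5+8, 17.0+88.9) = Gamma(14.5, 105.9).
The predictive distribution for the next observation is Lomax; its mean is β/(α−1) = 105.9/13.5 = 7.8444.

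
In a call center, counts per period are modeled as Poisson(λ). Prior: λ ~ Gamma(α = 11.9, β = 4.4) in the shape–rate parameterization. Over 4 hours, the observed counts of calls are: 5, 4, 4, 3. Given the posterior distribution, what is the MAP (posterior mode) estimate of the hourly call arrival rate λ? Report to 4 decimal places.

With a Gamma(shape α, rate β) prior, the Poisson likelihood is conjugate: the posterior is Gamma(α + ΣXᵢ, β + n).
Sum of counts S = 16 over n = 4 hours.
Posterior: Gamma(α+S, β+n) = Gamma(11.9+16, 4.4+4) = Gamma(27.9, 8.4).
Mode of Gamma(α,β) for α≥1 is (α−1)/β = 26.9/8.4 = 3.2024.

3.2024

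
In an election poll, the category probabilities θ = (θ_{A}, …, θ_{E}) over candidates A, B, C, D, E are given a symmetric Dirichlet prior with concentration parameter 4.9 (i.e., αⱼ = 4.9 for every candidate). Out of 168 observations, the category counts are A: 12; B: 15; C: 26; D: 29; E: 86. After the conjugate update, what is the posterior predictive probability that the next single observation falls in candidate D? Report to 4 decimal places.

The Dirichlet prior is conjugate to the Multinomial likelihood: each posterior αⱼ = prior αⱼ + observed count nⱼ.
Posterior concentration: (16.9, 19.9, 30.9, 33.9, 90.9), total = 192.5.
P(next = D | data) = α_{D}/Σα = 0.1761.

0.1761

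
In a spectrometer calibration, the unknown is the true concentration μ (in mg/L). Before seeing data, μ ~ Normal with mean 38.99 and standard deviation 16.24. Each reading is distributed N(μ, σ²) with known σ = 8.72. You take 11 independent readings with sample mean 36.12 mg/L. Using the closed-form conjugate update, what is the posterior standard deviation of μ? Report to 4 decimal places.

For Normal data with known variance σ², a Normal(μ₀, σ₀²) prior on μ is conjugate. Posterior precision = 1/σ₀² + n/σ²; posterior mean is the precision-weighted average of μ₀ and x̄.
σ₀² = 16.24² = 263.7376, σ² = 8.72² = 76.0384; σ² + n·σ₀² = 76.0384 + 11·263.7376 = 2977.152.
Posterior precision = 1/σ₀² + n/σ² = 1/263.7376 + 11/76.0384 = (σ² + n·σ₀²)/(σ₀²σ²) = 2977.152/(263.7376·76.0384); posterior variance σₙ² = σ₀²σ²/(σ² + n·σ₀²) = 263.7376·76.0384/2977.152 = 6.736030.
Posterior SD = √σₙ² = √(263.7376·76.0384/2977.152) = 2.5954.

2.5954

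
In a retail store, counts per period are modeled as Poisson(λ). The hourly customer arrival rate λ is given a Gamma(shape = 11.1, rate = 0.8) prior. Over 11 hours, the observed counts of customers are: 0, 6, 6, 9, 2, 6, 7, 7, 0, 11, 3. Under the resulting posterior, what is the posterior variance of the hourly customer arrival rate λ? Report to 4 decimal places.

With a Gamma(shape α, rate β) prior, the Poisson likelihood is conjugate: the posterior is Gamma(α + ΣXᵢ, β + n).
Sum of counts S = 57 over n = 11 hours.
Posterior: Gamma(α+S, β+n) = Gamma(11.1+57, 0.8+11) = Gamma(68.1, 11.8).
Var = α/β² = 68.1/11.8² = 0.4891.

0.4891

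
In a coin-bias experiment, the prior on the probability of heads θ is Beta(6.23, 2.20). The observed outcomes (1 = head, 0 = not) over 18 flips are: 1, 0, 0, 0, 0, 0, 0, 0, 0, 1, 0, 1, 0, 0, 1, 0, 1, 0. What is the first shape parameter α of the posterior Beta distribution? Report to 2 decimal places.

11.23

The Beta prior is conjugate to a Binomial/Bernoulli likelihood; the update adds successes to α and failures to β.
Posterior: Beta(α+k, β+n−k) = Beta(6.23+5, 2.20+13) = Beta(11.23, 15.20).
Posterior α = 11.23.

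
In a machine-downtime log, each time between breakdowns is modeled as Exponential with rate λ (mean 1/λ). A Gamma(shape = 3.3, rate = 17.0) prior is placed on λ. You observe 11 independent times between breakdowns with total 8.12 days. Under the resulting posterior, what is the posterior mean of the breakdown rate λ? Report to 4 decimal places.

0.5693

With a Gamma(shape α, rate β) prior on the exponential rate λ, the posterior after n observations with total T = Σxᵢ is Gamma(α+n, β+T).
Posterior: Gamma(3.3+11, 17.0+8.12) = Gamma(14.3, 25.12).
Posterior mean of λ = α/β = 14.3/25.12 = 0.5693.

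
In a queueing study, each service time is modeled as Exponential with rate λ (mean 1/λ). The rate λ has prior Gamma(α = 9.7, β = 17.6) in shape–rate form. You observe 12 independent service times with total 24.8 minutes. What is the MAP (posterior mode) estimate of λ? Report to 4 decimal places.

With a Gamma(shape α, rate β) prior on the exponential rate λ, the posterior after n observations with total T = Σxᵢ is Gamma(α+n, β+T).
Posterior: Gamma(9.7+12, 17.6+24.8) = Gamma(21.7, 42.4).
Mode = (α−1)/β = 0.4882.

0.4882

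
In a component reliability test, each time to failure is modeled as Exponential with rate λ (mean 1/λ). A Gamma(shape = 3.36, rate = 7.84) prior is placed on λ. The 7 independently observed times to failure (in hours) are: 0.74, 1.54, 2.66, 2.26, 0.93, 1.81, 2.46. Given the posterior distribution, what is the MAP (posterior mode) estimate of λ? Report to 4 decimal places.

With a Gamma(shape α, rate β) prior on the exponential rate λ, the posterior after n observations with total T = Σxᵢ is Gamma(α+n, β+T).
Sum of observations T = 12.40 hours; n = 7.
Posterior: Gamma(3.36+7, 7.84+12.40) = Gamma(10.36, 20.24).
Mode = (α−1)/β = 0.4625.

0.4625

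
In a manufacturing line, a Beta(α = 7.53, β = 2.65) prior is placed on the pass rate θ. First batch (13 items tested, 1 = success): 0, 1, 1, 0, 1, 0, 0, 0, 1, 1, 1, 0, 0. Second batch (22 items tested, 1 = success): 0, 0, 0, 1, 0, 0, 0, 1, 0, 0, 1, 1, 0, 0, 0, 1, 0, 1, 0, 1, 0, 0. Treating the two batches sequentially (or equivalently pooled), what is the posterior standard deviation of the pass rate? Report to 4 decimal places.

0.0733

The Beta prior is conjugate to a Binomial/Bernoulli likelihood; the update adds successes to α and failures to β.
After batch 1: Beta(7.53+6, 2.65+7) = Beta(13.53, 9.65).
After batch 2: Beta(13.53+7, 9.65+15) = Beta(20.53, 24.65).
Var = αβ/((α+β)²(α+β+1)) = 20.53·24.65/(45.18²·46.18) = 0.00536858; SD = √0.00536858 = 0.0733.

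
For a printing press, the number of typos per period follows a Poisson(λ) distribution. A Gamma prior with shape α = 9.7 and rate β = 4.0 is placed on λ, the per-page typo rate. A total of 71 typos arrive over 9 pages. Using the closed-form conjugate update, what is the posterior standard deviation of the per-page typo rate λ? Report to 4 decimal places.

With a Gamma(shape α, rate β) prior, the Poisson likelihood is conjugate: the posterior is Gamma(α + ΣXᵢ, β + n).
Posterior: Gamma(α+S, β+n) = Gamma(9.7+71, 4.0+9) = Gamma(80.7, 13.0).
SD = √α/β = √80.7/13.0 = 0.6910.

0.6910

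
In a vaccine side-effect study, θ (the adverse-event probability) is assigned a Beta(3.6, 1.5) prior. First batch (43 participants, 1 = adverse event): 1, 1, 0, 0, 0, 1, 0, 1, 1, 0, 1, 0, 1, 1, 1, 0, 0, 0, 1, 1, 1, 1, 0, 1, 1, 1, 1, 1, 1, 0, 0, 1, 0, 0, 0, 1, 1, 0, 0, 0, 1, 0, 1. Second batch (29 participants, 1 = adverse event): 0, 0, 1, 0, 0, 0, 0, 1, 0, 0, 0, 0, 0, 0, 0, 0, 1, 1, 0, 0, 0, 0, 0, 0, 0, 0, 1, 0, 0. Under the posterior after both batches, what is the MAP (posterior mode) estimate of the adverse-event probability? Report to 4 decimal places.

The Beta prior is conjugate to a Binomial/Bernoulli likelihood; the update adds successes to α and failures to β.
After batch 1: Beta(3.6+24, 1.5+19) = Beta(27.6, 20.5).
After batch 2: Beta(27.6+5, 20.5+24) = Beta(32.6, 44.5).
Mode of Beta(a,b) for a,b>1 is (a−1)/(a+b−2) = 31.6/75.1 = 0.4208.

0.4208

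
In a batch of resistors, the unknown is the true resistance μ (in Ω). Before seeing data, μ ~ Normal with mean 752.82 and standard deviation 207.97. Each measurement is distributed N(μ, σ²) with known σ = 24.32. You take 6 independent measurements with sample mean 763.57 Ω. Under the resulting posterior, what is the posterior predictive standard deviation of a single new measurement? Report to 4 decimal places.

26.2643

For Normal data with known variance σ², a Normal(μ₀, σ₀²) prior on μ is conjugate. Posterior precision = 1/σ₀² + n/σ²; posterior mean is the precision-weighted average of μ₀ and x̄.
σ₀² = 207.97² = 43251.5209, σ² = 24.32² = 591.4624; σ² + n·σ₀² = 591.4624 + 6·43251.5209 = 260100.5878.
Posterior precision = 1/σ₀² + n/σ² = 1/43251.5209 + 6/591.4624 = (σ² + n·σ₀²)/(σ₀²σ²) = 260100.5878/(43251.5209·591.4624); posterior variance σₙ² = σ₀²σ²/(σ² + n·σ₀²) = 43251.5209·591.4624/260100.5878 = 98.352905.
Predictive variance for one new observation = σₙ² + σ² = 43251.5209·591.4624/260100.5878 + 591.4624 = σ²·(σ₀² + 260100.5878)/260100.5878 = 591.4624·303352.1087/260100.5878 = 689.815305; SD = √(591.4624·303352.1087/260100.5878) = 26.2643.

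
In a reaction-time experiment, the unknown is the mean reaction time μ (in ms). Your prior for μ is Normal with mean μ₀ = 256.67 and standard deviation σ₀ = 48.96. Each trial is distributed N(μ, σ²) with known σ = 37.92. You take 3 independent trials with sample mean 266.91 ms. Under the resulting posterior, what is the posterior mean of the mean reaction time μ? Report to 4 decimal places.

For Normal data with known variance σ², a Normal(μ₀, σ₀²) prior on μ is conjugate. Posterior precision = 1/σ₀² + n/σ²; posterior mean is the precision-weighted average of μ₀ and x̄.
n·x̄ = 3·266.91 = 800.73.
σ₀² = 48.96² = 2397.0816, σ² = 37.92² = 1437.9264; σ² + n·σ₀² = 1437.9264 + 3·2397.0816 = 8629.1712.
Posterior mean = (μ₀/σ₀² + n·x̄/σ²)/(1/σ₀² + n/σ²) = (σ²·μ₀ + σ₀²·n·x̄)/(σ² + n·σ₀²) = (1437.9264·256.67 + 2397.0816·800.73)/8629.1712 = 2288487.718656/8629.1712 = 265.2037.

265.2037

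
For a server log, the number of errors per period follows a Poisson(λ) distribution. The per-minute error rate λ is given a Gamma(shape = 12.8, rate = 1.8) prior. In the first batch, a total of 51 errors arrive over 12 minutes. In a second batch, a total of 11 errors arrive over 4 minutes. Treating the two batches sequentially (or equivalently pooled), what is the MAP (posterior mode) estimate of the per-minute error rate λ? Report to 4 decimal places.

4.1461

With a Gamma(shape α, rate β) prior, the Poisson likelihood is conjugate: the posterior is Gamma(α + ΣXᵢ, β + n).
After batch 1: Gamma(α+S, β+n) = Gamma(12.8+51, 1.8+12) = Gamma(63.8, 13.8).
After batch 2: Gamma(α+S, β+n) = Gamma(63.8+11, 13.8+4) = Gamma(74.8, 17.8).
Mode of Gamma(α,β) for α≥1 is (α−1)/β = 73.8/17.8 = 4.1461.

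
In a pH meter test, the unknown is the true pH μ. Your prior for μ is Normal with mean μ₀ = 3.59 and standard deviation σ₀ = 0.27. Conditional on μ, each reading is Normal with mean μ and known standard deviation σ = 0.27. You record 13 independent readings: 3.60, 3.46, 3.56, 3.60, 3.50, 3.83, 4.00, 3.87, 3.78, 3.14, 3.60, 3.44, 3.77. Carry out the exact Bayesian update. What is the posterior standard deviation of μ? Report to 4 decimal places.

0.0722

For Normal data with known variance σ², a Normal(μ₀, σ₀²) prior on μ is conjugate. Posterior precision = 1/σ₀² + n/σ²; posterior mean is the precision-weighted average of μ₀ and x̄.
σ₀² = 0.27² = 0.0729, σ² = 0.27² = 0.0729; σ² + n·σ₀² = 0.0729 + 13·0.0729 = 1.0206.
Posterior precision = 1/σ₀² + n/σ² = 1/0.0729 + 13/0.0729 = (σ² + n·σ₀²)/(σ₀²σ²) = 1.0206/(0.0729·0.0729); posterior variance σₙ² = σ₀²σ²/(σ² + n·σ₀²) = 0.0729·0.0729/1.0206 = 0.005207.
Posterior SD = √σₙ² = √(0.0729·0.0729/1.0206) = 0.0722.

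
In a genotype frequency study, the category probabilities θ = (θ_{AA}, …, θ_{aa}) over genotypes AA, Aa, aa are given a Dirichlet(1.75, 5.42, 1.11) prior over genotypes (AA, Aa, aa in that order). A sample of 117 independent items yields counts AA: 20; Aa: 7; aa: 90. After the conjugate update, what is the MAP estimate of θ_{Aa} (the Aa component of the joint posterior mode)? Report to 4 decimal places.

The Dirichlet prior is conjugate to the Multinomial likelihood: each posterior αⱼ = prior αⱼ + observed count nⱼ.
Posterior concentration: (21.75, 12.42, 91.11), total = 125.28.
Joint mode component: (α_{Aa}−1)/(Σα−K) = 11.42/122.28 = 0.0934.

0.0934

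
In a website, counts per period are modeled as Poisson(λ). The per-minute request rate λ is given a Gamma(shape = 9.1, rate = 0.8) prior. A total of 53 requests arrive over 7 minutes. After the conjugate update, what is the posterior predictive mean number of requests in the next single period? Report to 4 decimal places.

With a Gamma(shape α, rate β) prior, the Poisson likelihood is conjugate: the posterior is Gamma(α + ΣXᵢ, β + n).
Posterior: Gamma(α+S, β+n) = Gamma(9.1+53, 0.8+7) = Gamma(62.1, 7.8).
The predictive distribution for one future period is NegBinom with mean α/β = 7.9615.

7.9615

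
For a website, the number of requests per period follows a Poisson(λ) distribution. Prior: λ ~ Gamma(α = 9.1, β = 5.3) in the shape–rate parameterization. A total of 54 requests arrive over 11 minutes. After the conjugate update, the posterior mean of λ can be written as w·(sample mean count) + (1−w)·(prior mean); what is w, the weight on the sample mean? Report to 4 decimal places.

With a Gamma(shape α, rate β) prior, the Poisson likelihood is conjugate: the posterior is Gamma(α + ΣXᵢ, β + n).
Posterior mean = (α₀+S)/(β₀+n) = [n/(β₀+n)]·(S/n) + [β₀/(β₀+n)]·(α₀/β₀), so only n and β₀ enter the weight.
Weight on data w = n/(β₀+n) = 11/(5.3+11) = 11/16.3 = 0.6748.

0.6748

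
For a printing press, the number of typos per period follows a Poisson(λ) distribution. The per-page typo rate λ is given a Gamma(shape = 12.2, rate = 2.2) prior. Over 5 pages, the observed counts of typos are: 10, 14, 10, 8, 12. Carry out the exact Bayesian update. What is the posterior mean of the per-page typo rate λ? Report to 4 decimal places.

With a Gamma(shape α, rate β) prior, the Poisson likelihood is conjugate: the posterior is Gamma(α + ΣXᵢ, β + n).
Sum of counts S = 54 over n = 5 pages.
Posterior: Gamma(α+S, β+n) = Gamma(12.2+54, 2.2+5) = Gamma(66.2, 7.2).
Posterior mean = α/β = 66.2/7.2 = 9.1944.

9.1944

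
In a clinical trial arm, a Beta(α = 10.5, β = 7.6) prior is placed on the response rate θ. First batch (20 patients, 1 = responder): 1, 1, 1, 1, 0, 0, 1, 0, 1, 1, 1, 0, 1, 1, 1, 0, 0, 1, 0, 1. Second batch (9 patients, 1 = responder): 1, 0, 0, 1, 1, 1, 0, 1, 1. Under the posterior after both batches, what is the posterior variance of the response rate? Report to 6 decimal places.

The Beta prior is conjugate to a Binomial/Bernoulli likelihood; the update adds successes to α and failures to β.
After batch 1: Beta(10.5+13, 7.6+7) = Beta(23.5, 14.6).
After batch 2: Beta(23.5+6, 14.6+3) = Beta(29.5, 17.6).
Var = αβ/((α+β)²(α+β+1)) = 29.5·17.6/(47.1²·48.1) = 0.004866.

0.004866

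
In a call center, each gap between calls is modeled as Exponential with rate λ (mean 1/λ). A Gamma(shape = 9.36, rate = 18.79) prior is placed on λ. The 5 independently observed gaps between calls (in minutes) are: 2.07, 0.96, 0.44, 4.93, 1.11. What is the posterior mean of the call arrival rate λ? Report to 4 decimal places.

With a Gamma(shape α, rate β) prior on the exponential rate λ, the posterior after n observations with total T = Σxᵢ is Gamma(α+n, β+T).
Sum of observations T = 9.51 minutes; n = 5.
Posterior: Gamma(9.36+5, 18.79+9.51) = Gamma(14.36, 28.30).
Posterior mean of λ = α/β = 14.36/28.30 = 0.5074.

0.5074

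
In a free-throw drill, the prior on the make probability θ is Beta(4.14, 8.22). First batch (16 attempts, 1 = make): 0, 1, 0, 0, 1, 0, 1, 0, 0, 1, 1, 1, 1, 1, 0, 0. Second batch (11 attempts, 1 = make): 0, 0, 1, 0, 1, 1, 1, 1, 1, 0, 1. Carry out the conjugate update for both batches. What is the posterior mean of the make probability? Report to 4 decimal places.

0.4863

The Beta prior is conjugate to a Binomial/Bernoulli likelihood; the update adds successes to α and failures to β.
After batch 1: Beta(4.14+8, 8.22+8) = Beta(12.14, 16.22).
After batch 2: Beta(12.14+7, 16.22+4) = Beta(19.14, 20.22).
Posterior mean = α/(α+β) = 19.14/39.36 = 0.4863.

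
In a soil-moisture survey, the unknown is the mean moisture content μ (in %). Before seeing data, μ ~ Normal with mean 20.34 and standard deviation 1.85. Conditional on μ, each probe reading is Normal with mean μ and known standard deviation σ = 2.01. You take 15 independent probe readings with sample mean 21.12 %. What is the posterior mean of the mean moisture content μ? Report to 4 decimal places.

21.0631

For Normal data with known variance σ², a Normal(μ₀, σ₀²) prior on μ is conjugate. Posterior precision = 1/σ₀² + n/σ²; posterior mean is the precision-weighted average of μ₀ and x̄.
n·x̄ = 15·21.12 = 316.8.
σ₀² = 1.85² = 3.4225, σ² = 2.01² = 4.0401; σ² + n·σ₀² = 4.0401 + 15·3.4225 = 55.3776.
Posterior mean = (μ₀/σ₀² + n·x̄/σ²)/(1/σ₀² + n/σ²) = (σ²·μ₀ + σ₀²·n·x̄)/(σ² + n·σ₀²) = (4.0401·20.34 + 3.4225·316.8)/55.3776 = 1166.423634/55.3776 = 21.0631.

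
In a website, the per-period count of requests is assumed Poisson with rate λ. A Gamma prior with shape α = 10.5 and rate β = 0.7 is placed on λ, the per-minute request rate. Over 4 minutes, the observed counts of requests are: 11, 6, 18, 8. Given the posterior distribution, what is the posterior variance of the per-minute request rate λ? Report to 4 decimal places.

2.4219

With a Gamma(shape α, rate β) prior, the Poisson likelihood is conjugate: the posterior is Gamma(α + ΣXᵢ, β + n).
Sum of counts S = 43 over n = 4 minutes.
Posterior: Gamma(α+S, β+n) = Gamma(10.5+43, 0.7+4) = Gamma(53.5, 4.7).
Var = α/β² = 53.5/4.7² = 2.4219.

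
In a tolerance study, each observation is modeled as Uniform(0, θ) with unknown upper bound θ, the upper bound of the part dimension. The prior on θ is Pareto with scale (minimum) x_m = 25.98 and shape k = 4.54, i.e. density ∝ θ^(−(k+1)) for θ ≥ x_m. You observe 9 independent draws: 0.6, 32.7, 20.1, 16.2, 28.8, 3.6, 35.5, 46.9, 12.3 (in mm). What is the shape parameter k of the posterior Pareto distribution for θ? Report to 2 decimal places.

13.54

A Pareto(scale x_m, shape k) prior on the upper bound θ of Uniform(0, θ) is conjugate: posterior is Pareto(max(x_m, max xᵢ), k + n).
Sample maximum = 46.9; prior scale x_m = 25.98 → posterior scale = max = 46.90.
Posterior shape = 4.54 + 9 = 13.54.
Posterior shape k = 13.54.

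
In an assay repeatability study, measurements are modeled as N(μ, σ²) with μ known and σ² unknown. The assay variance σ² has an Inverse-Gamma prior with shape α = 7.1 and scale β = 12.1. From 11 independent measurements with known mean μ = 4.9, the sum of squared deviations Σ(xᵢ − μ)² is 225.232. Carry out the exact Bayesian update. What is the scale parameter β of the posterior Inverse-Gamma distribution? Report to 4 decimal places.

With known mean μ and an Inverse-Gamma(α, β) prior on σ², the Normal likelihood is conjugate: posterior is Inv-Gamma(α + n/2, β + Σ(xᵢ−μ)²/2).
Posterior: Inv-Gamma(7.1 + 11/2, 12.1 + 225.232/2) = Inv-Gamma(12.60, 124.7160).
Posterior β = 124.7160.

124.7160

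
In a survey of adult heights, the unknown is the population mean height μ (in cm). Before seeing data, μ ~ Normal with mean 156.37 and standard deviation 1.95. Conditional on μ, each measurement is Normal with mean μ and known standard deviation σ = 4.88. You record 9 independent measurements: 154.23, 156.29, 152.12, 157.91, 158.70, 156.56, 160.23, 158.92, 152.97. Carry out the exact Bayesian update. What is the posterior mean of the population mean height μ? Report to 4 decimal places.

For Normal data with known variance σ², a Normal(μ₀, σ₀²) prior on μ is conjugate. Posterior precision = 1/σ₀² + n/σ²; posterior mean is the precision-weighted average of μ₀ and x̄.
Σxᵢ = 154.23 + 156.29 + 152.12 + 157.91 + 158.70 + 156.56 + 160.23 + 158.92 + 152.97 = 1407.93, so n·x̄ = 1407.93.
σ₀² = 1.95² = 3.8025, σ² = 4.88² = 23.8144; σ² + n·σ₀² = 23.8144 + 9·3.8025 = 58.0369.
Posterior mean = (μ₀/σ₀² + n·x̄/σ²)/(1/σ₀² + n/σ²) = (σ²·μ₀ + σ₀²·n·x̄)/(σ² + n·σ₀²) = (23.8144·156.37 + 3.8025·1407.93)/58.0369 = 9077.511553/58.0369 = 156.4093.

156.4093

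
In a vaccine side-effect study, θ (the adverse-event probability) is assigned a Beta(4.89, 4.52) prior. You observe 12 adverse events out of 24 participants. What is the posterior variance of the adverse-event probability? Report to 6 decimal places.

The Beta prior is conjugate to a Binomial/Bernoulli likelihood; the update adds successes to α and failures to β.
Posterior: Beta(α+k, β+n−k) = Beta(4.89+12, 4.52+12) = Beta(16.89, 16.52).
Var = αβ/((α+β)²(α+β+1)) = 16.89·16.52/(33.41²·34.41) = 0.007264.

0.007264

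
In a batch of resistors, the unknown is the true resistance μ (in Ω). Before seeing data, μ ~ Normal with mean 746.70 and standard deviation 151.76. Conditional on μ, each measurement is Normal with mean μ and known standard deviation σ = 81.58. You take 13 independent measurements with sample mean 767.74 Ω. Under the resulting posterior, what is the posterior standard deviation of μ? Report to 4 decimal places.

For Normal data with known variance σ², a Normal(μ₀, σ₀²) prior on μ is conjugate. Posterior precision = 1/σ₀² + n/σ²; posterior mean is the precision-weighted average of μ₀ and x̄.
σ₀² = 151.76² = 23031.0976, σ² = 81.58² = 6655.2964; σ² + n·σ₀² = 6655.2964 + 13·23031.0976 = 306059.5652.
Posterior precision = 1/σ₀² + n/σ² = 1/23031.0976 + 13/6655.2964 = (σ² + n·σ₀²)/(σ₀²σ²) = 306059.5652/(23031.0976·6655.2964); posterior variance σₙ² = σ₀²σ²/(σ² + n·σ₀²) = 23031.0976·6655.2964/306059.5652 = 500.813562.
Posterior SD = √σₙ² = √(23031.0976·6655.2964/306059.5652) = 22.3789.

22.3789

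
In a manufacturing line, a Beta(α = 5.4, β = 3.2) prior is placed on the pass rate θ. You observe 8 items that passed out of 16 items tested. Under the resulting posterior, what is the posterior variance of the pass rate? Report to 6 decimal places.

The Beta prior is conjugate to a Binomial/Bernoulli likelihood; the update adds successes to α and failures to β.
Posterior: Beta(α+k, β+n−k) = Beta(5.4+8, 3.2+8) = Beta(13.4, 11.2).
Var = αβ/((α+β)²(α+β+1)) = 13.4·11.2/(24.6²·25.6) = 0.009688.

0.009688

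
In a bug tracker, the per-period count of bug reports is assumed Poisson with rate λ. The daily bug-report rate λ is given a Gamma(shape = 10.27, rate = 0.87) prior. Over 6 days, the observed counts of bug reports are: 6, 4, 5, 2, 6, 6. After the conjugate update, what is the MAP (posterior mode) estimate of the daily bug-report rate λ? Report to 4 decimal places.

5.5706

With a Gamma(shape α, rate β) prior, the Poisson likelihood is conjugate: the posterior is Gamma(α + ΣXᵢ, β + n).
Sum of counts S = 29 over n = 6 days.
Posterior: Gamma(α+S, β+n) = Gamma(10.27+29, 0.87+6) = Gamma(39.27, 6.87).
Mode of Gamma(α,β) for α≥1 is (α−1)/β = 38.27/6.87 = 5.5706.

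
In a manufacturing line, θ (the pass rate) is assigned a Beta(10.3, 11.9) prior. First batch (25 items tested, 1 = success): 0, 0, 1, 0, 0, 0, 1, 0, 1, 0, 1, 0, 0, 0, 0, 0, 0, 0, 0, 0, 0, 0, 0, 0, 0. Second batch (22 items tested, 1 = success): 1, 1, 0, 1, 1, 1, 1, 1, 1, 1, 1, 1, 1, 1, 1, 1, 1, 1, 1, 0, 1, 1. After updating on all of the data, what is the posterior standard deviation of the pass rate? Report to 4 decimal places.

The Beta prior is conjugate to a Binomial/Bernoulli likelihood; the update adds successes to α and failures to β.
After batch 1: Beta(10.3+4, 11.9+21) = Beta(14.3, 32.9).
After batch 2: Beta(14.3+20, 32.9+2) = Beta(34.3, 34.9).
Var = αβ/((α+β)²(α+β+1)) = 34.3·34.9/(69.2²·70.2) = 0.00356099; SD = √0.00356099 = 0.0597.

0.0597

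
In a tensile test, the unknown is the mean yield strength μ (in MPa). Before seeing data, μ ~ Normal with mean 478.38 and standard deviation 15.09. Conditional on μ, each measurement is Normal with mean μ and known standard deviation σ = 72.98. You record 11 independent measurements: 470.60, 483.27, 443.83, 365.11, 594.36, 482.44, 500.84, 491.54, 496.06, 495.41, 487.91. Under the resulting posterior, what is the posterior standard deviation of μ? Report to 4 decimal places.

12.4448

For Normal data with known variance σ², a Normal(μ₀, σ₀²) prior on μ is conjugate. Posterior precision = 1/σ₀² + n/σ²; posterior mean is the precision-weighted average of μ₀ and x̄.
σ₀² = 15.09² = 227.7081, σ² = 72.98² = 5326.0804; σ² + n·σ₀² = 5326.0804 + 11·227.7081 = 7830.8695.
Posterior precision = 1/σ₀² + n/σ² = 1/227.7081 + 11/5326.0804 = (σ² + n·σ₀²)/(σ₀²σ²) = 7830.8695/(227.7081·5326.0804); posterior variance σₙ² = σ₀²σ²/(σ² + n·σ₀²) = 227.7081·5326.0804/7830.8695 = 154.873178.
Posterior SD = √σₙ² = √(227.7081·5326.0804/7830.8695) = 12.4448.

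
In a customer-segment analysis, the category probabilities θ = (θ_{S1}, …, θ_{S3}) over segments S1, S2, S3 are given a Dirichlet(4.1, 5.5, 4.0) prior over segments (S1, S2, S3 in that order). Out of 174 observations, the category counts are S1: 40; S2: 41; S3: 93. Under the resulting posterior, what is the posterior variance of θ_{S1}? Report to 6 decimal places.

0.000953

The Dirichlet prior is conjugate to the Multinomial likelihood: each posterior αⱼ = prior αⱼ + observed count nⱼ.
Posterior concentration: (44.1, 46.5, 97.0), total = 187.6.
Var[θ_j] = α_j(Σα−α_j)/((Σα)²(Σα+1)) = 44.1·143.5/(187.6²·188.6) = 0.000953.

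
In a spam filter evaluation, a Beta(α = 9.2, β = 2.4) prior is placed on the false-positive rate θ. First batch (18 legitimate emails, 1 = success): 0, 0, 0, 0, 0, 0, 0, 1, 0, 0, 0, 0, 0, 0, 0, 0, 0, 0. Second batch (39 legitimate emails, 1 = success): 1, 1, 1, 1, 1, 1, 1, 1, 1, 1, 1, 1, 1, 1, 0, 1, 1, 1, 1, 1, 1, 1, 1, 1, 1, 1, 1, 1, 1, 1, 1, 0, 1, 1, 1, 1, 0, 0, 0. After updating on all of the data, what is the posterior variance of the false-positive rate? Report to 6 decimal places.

The Beta prior is conjugate to a Binomial/Bernoulli likelihood; the update adds successes to α and failures to β.
After batch 1: Beta(9.2+1, 2.4+17) = Beta(10.2, 19.4).
After batch 2: Beta(10.2+34, 19.4+5) = Beta(44.2, 24.4).
Var = αβ/((α+β)²(α+β+1)) = 44.2·24.4/(68.6²·69.6) = 0.003293.

0.003293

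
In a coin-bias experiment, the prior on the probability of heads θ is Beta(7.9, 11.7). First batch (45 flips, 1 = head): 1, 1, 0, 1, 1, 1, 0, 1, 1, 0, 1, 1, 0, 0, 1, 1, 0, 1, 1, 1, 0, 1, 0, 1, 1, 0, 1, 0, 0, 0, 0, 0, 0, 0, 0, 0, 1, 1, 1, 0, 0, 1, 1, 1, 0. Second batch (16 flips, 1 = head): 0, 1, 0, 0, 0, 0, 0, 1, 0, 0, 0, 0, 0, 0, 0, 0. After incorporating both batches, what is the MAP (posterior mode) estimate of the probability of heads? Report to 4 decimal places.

0.4186

The Beta prior is conjugate to a Binomial/Bernoulli likelihood; the update adds successes to α and failures to β.
After batch 1: Beta(7.9+24, 11.7+21) = Beta(31.9, 32.7).
After batch 2: Beta(31.9+2, 32.7+14) = Beta(33.9, 46.7).
Mode of Beta(a,b) for a,b>1 is (a−1)/(a+b−2) = 32.9/78.6 = 0.4186.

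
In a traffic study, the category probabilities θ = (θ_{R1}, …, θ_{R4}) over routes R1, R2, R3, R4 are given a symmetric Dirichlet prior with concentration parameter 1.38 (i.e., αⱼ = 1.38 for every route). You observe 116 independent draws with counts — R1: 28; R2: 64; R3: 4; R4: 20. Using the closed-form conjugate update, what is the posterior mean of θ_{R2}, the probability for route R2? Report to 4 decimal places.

0.5380

The Dirichlet prior is conjugate to the Multinomial likelihood: each posterior αⱼ = prior αⱼ + observed count nⱼ.
Posterior concentration: (29.38, 65.38, 5.38, 21.38), total = 121.52.
E[θ_{R2}|data] = α_{R2}/Σα = 65.38/121.52 = 0.5380.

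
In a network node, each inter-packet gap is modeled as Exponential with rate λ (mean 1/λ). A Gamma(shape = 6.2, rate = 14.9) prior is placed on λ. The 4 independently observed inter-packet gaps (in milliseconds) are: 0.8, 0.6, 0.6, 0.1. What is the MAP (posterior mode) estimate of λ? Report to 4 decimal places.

0.5412

With a Gamma(shape α, rate β) prior on the exponential rate λ, the posterior after n observations with total T = Σxᵢ is Gamma(α+n, β+T).
Sum of observations T = 2.1 milliseconds; n = 4.
Posterior: Gamma(6.2+4, 14.9+2.1) = Gamma(10.2, 17.0).
Mode = (α−1)/β = 0.5412.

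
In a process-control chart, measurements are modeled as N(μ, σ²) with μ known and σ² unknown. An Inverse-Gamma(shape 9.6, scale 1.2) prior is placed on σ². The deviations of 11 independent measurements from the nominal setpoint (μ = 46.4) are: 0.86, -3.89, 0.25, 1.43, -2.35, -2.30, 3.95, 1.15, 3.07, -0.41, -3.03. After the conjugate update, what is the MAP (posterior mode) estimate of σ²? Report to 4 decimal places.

With known mean μ and an Inverse-Gamma(α, β) prior on σ², the Normal likelihood is conjugate: posterior is Inv-Gamma(α + n/2, β + Σ(xᵢ−μ)²/2).
Σ(xᵢ−μ)² = (0.86)² + (-3.89)² + (0.25)² + (1.43)² + (-2.35)² + (-2.30)² + (3.95)² + (1.15)² + (3.07)² + (-0.41)² + (-3.03)² = 64.4905.
Posterior: Inv-Gamma(9.6 + 11/2, 1.2 + 64.4905/2) = Inv-Gamma(15.10, 33.44525).
Mode = β/(α+1) = 33.44525/16.10 = 2.0773.

2.0773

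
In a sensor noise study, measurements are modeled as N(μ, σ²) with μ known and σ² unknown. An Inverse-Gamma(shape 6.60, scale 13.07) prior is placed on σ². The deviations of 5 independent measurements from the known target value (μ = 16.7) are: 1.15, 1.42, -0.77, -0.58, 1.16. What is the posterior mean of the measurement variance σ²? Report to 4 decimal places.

With known mean μ and an Inverse-Gamma(α, β) prior on σ², the Normal likelihood is conjugate: posterior is Inv-Gamma(α + n/2, β + Σ(xᵢ−μ)²/2).
Σ(xᵢ−μ)² = (1.15)² + (1.42)² + (-0.77)² + (-0.58)² + (1.16)² = 5.6138.
Posterior: Inv-Gamma(6.60 + 5/2, 13.07 + 5.6138/2) = Inv-Gamma(9.10, 15.87690).
E[σ²|data] = β/(α−1) = 15.87690/8.10 = 1.9601.

1.9601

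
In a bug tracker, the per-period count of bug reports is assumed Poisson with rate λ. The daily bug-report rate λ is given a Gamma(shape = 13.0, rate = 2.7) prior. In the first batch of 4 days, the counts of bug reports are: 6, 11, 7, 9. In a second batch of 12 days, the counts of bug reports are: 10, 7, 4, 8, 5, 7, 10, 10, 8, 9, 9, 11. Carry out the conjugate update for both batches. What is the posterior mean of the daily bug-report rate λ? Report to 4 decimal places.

7.7005

With a Gamma(shape α, rate β) prior, the Poisson likelihood is conjugate: the posterior is Gamma(α + ΣXᵢ, β + n).
Batch 1: sum of counts S = 33 over n = 4 days.
After batch 1: Gamma(α+S, β+n) = Gamma(13.0+33, 2.7+4) = Gamma(46.0, 6.7).
Batch 2: sum of counts S = 98 over n = 12 days.
After batch 2: Gamma(α+S, β+n) = Gamma(46.0+98, 6.7+12) = Gamma(144.0, 18.7).
Posterior mean = α/β = 144.0/18.7 = 7.7005.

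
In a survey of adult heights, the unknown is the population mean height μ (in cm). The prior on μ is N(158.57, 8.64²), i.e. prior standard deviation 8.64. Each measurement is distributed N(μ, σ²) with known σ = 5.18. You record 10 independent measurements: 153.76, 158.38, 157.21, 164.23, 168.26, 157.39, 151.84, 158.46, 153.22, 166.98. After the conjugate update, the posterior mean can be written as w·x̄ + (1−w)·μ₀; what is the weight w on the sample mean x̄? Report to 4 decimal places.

For Normal data with known variance σ², a Normal(μ₀, σ₀²) prior on μ is conjugate. Posterior precision = 1/σ₀² + n/σ²; posterior mean is the precision-weighted average of μ₀ and x̄.
σ₀² = 8.64² = 74.6496, σ² = 5.18² = 26.8324. Prior precision 1/σ₀² = 1/74.6496; data precision n/σ² = 10/26.8324.
w = (n/σ²)/(1/σ₀² + n/σ²) = n·σ₀²/(σ² + n·σ₀²) = 10·74.6496/(26.8324 + 10·74.6496) = 746.496/773.3284 = 0.9653.

0.9653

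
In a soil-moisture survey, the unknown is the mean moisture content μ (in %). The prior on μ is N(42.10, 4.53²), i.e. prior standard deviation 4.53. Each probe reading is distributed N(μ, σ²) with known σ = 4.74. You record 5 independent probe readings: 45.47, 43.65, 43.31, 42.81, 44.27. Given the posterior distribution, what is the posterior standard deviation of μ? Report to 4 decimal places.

For Normal data with known variance σ², a Normal(μ₀, σ₀²) prior on μ is conjugate. Posterior precision = 1/σ₀² + n/σ²; posterior mean is the precision-weighted average of μ₀ and x̄.
σ₀² = 4.53² = 20.5209, σ² = 4.74² = 22.4676; σ² + n·σ₀² = 22.4676 + 5·20.5209 = 125.0721.
Posterior precision = 1/σ₀² + n/σ² = 1/20.5209 + 5/22.4676 = (σ² + n·σ₀²)/(σ₀²σ²) = 125.0721/(20.5209·22.4676); posterior variance σₙ² = σ₀²σ²/(σ² + n·σ₀²) = 20.5209·22.4676/125.0721 = 3.686317.
Posterior SD = √σₙ² = √(20.5209·22.4676/125.0721) = 1.9200.

1.9200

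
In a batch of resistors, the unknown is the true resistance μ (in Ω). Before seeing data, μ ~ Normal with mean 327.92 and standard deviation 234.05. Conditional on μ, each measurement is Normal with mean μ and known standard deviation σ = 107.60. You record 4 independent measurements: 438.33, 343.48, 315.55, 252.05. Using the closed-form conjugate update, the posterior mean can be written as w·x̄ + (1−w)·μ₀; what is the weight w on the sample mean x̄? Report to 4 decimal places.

For Normal data with known variance σ², a Normal(μ₀, σ₀²) prior on μ is conjugate. Posterior precision = 1/σ₀² + n/σ²; posterior mean is the precision-weighted average of μ₀ and x̄.
σ₀² = 234.05² = 54779.4025, σ² = 107.60² = 11577.76. Prior precision 1/σ₀² = 1/54779.4025; data precision n/σ² = 4/11577.76.
w = (n/σ²)/(1/σ₀² + n/σ²) = n·σ₀²/(σ² + n·σ₀²) = 4·54779.4025/(11577.76 + 4·54779.4025) = 219117.61/230695.37 = 0.9498.

0.9498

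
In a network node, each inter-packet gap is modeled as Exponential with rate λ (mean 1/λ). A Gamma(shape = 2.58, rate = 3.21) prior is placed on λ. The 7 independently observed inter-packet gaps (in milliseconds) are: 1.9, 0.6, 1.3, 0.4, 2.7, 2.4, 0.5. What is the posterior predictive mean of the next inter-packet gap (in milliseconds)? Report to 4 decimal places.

With a Gamma(shape α, rate β) prior on the exponential rate λ, the posterior after n observations with total T = Σxᵢ is Gamma(α+n, β+T).
Sum of observations T = 9.8 milliseconds; n = 7.
Posterior: Gamma(2.58+7, 3.21+9.8) = Gamma(9.58, 13.01).
The predictive distribution for the next observation is Lomax; its mean is β/(α−1) = 13.01/8.58 = 1.5163.

1.5163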